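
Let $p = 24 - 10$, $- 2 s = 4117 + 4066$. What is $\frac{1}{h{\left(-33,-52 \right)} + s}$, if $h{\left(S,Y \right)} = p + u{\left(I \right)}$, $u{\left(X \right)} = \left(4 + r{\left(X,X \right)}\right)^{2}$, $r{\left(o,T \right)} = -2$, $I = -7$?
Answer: $- \frac{2}{8147} \approx -0.00024549$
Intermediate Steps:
$s = - \frac{8183}{2}$ ($s = - \frac{4117 + 4066}{2} = \left(- \frac{1}{2}\right) 8183 = - \frac{8183}{2} \approx -4091.5$)
$p = 14$
$u{\left(X \right)} = 4$ ($u{\left(X \right)} = \left(4 - 2\right)^{2} = 2^{2} = 4$)
$h{\left(S,Y \right)} = 18$ ($h{\left(S,Y \right)} = 14 + 4 = 18$)
$\frac{1}{h{\left(-33,-52 \right)} + s} = \frac{1}{18 - \frac{8183}{2}} = \frac{1}{- \frac{8147}{2}} = - \frac{2}{8147}$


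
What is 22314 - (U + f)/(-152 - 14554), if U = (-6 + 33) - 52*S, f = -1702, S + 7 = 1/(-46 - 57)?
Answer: 33799282471/1514718 ≈ 22314.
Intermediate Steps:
S = -722/103 (S = -7 + 1/(-46 - 57) = -7 + 1/(-103) = -7 - 1/103 = -722/103 ≈ -7.0097)
U = 40325/103 (U = (-6 + 33) - 52*(-722/103) = 27 + 37544/103 = 40325/103 ≈ 391.50)
22314 - (U + f)/(-152 - 14554) = 22314 - (40325/103 - 1702)/(-152 - 14554) = 22314 - (-134981)/(103*(-14706)) = 22314 - (-134981)*(-1)/(103*14706) = 22314 - 1*134981/1514718 = 22314 - 134981/1514718 = 33799282471/1514718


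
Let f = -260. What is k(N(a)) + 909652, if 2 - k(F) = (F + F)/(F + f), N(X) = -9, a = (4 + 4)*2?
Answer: 244696908/269 ≈ 9.0965e+5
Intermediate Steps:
a = 16 (a = 8*2 = 16)
k(F) = 2 - 2*F/(-260 + F) (k(F) = 2 - (F + F)/(F - 260) = 2 - 2*F/(-260 + F))
k(N(a)) + 909652 = -520/(-260 - 9) + 909652 = -520/(-269) + 909652 = -520*(-1/269) + 909652 = 520/269 + 909652 = 244696908/269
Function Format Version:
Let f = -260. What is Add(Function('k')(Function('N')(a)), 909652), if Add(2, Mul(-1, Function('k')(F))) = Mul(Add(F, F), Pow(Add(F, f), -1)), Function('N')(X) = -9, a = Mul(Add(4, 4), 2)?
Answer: Rational(244696908, 269) ≈ 9.0965e+5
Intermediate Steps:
a = 16 (a = Mul(8, 2) = 16)
Function('k')(F) = Add(2, Mul(-2, F, Pow(Add(-260, F), -1))) (Function('k')(F) = Add(2, Mul(-1, Mul(Add(F, F), Pow(Add(F, -260), -1)))) = Add(2, Mul(-1, Mul(Mul(2, F), Pow(Add(-260, F), -1)))) = Add(2, Mul(-1, Mul(2, F, Pow(Add(-260, F), -1)))) = Add(2, Mul(-2, F, Pow(Add(-260, F), -1))))
Add(Function('k')(Function('N')(a)), 909652) = Add(Mul(-520, Pow(Add(-260, -9), -1)), 909652) = Add(Mul(-520, Pow(-269, -1)), 909652) = Add(Mul(-520, Rational(-1, 269)), 909652) = Add(Rational(520, 269), 909652) = Rational(244696908, 269)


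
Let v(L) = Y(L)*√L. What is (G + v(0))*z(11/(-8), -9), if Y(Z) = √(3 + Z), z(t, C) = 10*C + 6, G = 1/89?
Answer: -84/89 ≈ -0.94382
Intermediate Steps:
G = 1/89 ≈ 0.011236
z(t, C) = 6 + 10*C
v(L) = √L*√(3 + L) (v(L) = √(3 + L)*√L = √L*√(3 + L))
(G + v(0))*z(11/(-8), -9) = (1/89 + √0*√(3 + 0))*(6 + 10*(-9)) = (1/89 + 0*√3)*(6 - 90) = (1/89 + 0)*(-84) = (1/89)*(-84) = -84/89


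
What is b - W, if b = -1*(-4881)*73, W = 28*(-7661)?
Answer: 570821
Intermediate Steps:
W = -214508
b = 356313 (b = 4881*73 = 356313)
b - W = 356313 - 1*(-214508) = 356313 + 214508 = 570821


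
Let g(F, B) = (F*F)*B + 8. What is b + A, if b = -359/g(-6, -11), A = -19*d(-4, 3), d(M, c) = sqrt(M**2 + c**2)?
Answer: -36501/388 ≈ -94.075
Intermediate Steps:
g(F, B) = 8 + B*F**2 (g(F, B) = F**2*B + 8 = B*F**2 + 8 = 8 + B*F**2)
A = -95 (A = -19*sqrt((-4)**2 + 3**2) = -19*sqrt(16 + 9) = -19*sqrt(25) = -19*5 = -95)
b = 359/388 (b = -359/(8 - 11*(-6)**2) = -359/(8 - 11*36) = -359/(8 - 396) = -359/(-388) = -359*(-1/388) = 359/388 ≈ 0.92526)
b + A = 359/388 - 95 = -36501/388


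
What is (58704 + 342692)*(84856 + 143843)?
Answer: 91798863804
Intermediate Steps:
(58704 + 342692)*(84856 + 143843) = 401396*228699 = 91798863804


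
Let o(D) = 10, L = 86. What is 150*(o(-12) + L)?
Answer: 14400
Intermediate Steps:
150*(o(-12) + L) = 150*(10 + 86) = 150*96 = 14400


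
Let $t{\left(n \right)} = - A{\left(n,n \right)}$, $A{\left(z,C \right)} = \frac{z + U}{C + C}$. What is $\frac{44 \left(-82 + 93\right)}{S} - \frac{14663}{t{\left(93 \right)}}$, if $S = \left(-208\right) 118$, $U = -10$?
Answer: $\frac{16734813205}{509288} \approx 32859.0$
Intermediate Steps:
$A{\left(z,C \right)} = \frac{-10 + z}{2 C}$ ($A{\left(z,C \right)} = \frac{z - 10}{C + C} = \frac{-10 + z}{2 C}$)
$S = -24544$
$t{\left(n \right)} = - \frac{-10 + n}{2 n}$
$\frac{44 \left(-82 + 93\right)}{S} - \frac{14663}{t{\left(93 \right)}} = \frac{44 \left(-82 + 93\right)}{-24544} - \frac{14663}{\frac{1}{2} \cdot \frac{1}{93} \left(10 - 93\right)} = 44 \cdot 11 \left(- \frac{1}{24544}\right) - \frac{14663}{\frac{1}{2} \cdot \frac{1}{93} \left(10 - 93\right)} = 484 \left(- \frac{1}{24544}\right) - \frac{14663}{\frac{1}{2} \cdot \frac{1}{93} \left(-83\right)} = - \frac{121}{6136} - \frac{14663}{- \frac{83}{186}} = - \frac{121}{6136} - - \frac{2727318}{83} = - \frac{121}{6136} + \frac{2727318}{83} = \frac{16734813205}{509288}$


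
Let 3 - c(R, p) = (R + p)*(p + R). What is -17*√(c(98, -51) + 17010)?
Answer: -34*√3701 ≈ -2068.4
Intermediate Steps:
c(R, p) = 3 - (R + p)² (c(R, p) = 3 - (R + p)*(p + R) = 3 - (R + p)*(R + p) = 3 - (R + p)²)
-17*√(c(98, -51) + 17010) = -17*√((3 - (98 - 51)²) + 17010) = -17*√((3 - 1*47²) + 17010) = -17*√((3 - 1*2209) + 17010) = -17*√((3 - 2209) + 17010) = -17*√(-2206 + 17010) = -34*√3701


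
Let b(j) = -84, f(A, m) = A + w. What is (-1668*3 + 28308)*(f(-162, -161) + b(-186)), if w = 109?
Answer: -3192648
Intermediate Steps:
f(A, m) = 109 + A (f(A, m) = A + 109 = 109 + A)
(-1668*3 + 28308)*(f(-162, -161) + b(-186)) = (-1668*3 + 28308)*((109 - 162) - 84) = (-5004 + 28308)*(-53 - 84) = 23304*(-137) = -3192648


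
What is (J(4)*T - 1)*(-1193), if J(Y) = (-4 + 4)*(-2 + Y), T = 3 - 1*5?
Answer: 1193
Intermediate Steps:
T = -2 (T = 3 - 5 = -2)
J(Y) = 0 (J(Y) = 0*(-2 + Y) = 0)
(J(4)*T - 1)*(-1193) = (0*(-2) - 1)*(-1193) = (0 - 1)*(-1193) = -1*(-1193) = 1193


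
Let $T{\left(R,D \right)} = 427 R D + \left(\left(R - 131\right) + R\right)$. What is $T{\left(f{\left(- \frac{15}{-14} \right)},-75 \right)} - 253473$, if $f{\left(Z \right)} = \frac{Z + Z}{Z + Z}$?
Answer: $-285627$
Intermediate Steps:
$f{\left(Z \right)} = 1$ ($f{\left(Z \right)} = \frac{2 Z}{2 Z} = 2 Z \frac{1}{2 Z} = 1$)
$T{\left(R,D \right)} = -131 + 2 R + 427 D R$ ($T{\left(R,D \right)} = 427 D R + \left(\left(-131 + R\right) + R\right) = 427 D R + \left(-131 + 2 R\right) = -131 + 2 R + 427 D R$)
$T{\left(f{\left(- \frac{15}{-14} \right)},-75 \right)} - 253473 = \left(-131 + 2 \cdot 1 + 427 \left(-75\right) 1\right) - 253473 = \left(-131 + 2 - 32025\right) - 253473 = -32154 - 253473 = -285627$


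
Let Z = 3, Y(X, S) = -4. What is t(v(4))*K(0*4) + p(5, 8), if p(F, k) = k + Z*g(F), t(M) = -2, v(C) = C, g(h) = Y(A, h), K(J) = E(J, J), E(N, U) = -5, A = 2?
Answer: 6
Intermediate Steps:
K(J) = -5
g(h) = -4
p(F, k) = -12 + k (p(F, k) = k + 3*(-4) = k - 12 = -12 + k)
t(v(4))*K(0*4) + p(5, 8) = -2*(-5) + (-12 + 8) = 10 - 4 = 6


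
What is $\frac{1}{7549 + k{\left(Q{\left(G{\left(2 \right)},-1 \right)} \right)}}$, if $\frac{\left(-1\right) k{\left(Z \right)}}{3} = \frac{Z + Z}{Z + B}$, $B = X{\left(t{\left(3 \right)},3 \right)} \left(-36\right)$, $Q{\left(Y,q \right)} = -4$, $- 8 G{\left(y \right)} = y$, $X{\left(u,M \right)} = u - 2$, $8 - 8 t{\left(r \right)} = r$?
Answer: $\frac{91}{687007} \approx 0.00013246$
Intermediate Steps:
$t{\left(r \right)} = 1 - \frac{r}{8}$
$X{\left(u,M \right)} = -2 + u$
$G{\left(y \right)} = - \frac{y}{8}$
$B = \frac{99}{2}$ ($B = \left(-2 + \left(1 - \frac{3}{8}\right)\right) \left(-36\right) = \left(-2 + \frac{5}{8}\right) \left(-36\right) = \left(- \frac{11}{8}\right) \left(-36\right) = \frac{99}{2} \approx 49.5$)
$k{\left(Z \right)} = - \frac{6 Z}{\frac{99}{2} + Z}$ ($k{\left(Z \right)} = - 3 \frac{Z + Z}{Z + \frac{99}{2}} = - 3 \frac{2 Z}{\frac{99}{2} + Z} = - \frac{6 Z}{\frac{99}{2} + Z}$)
$\frac{1}{7549 + k{\left(Q{\left(G{\left(2 \right)},-1 \right)} \right)}} = \frac{1}{7549 - - \frac{48}{99 + 2 \left(-4\right)}} = \frac{1}{7549 - - \frac{48}{99 - 8}} = \frac{1}{7549 - - \frac{48}{91}} = \frac{1}{7549 - \left(-48\right) \frac{1}{91}} = \frac{1}{7549 + \frac{48}{91}} = \frac{1}{\frac{687007}{91}} = \frac{91}{687007}$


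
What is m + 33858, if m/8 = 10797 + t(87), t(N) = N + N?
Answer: 121626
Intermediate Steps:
t(N) = 2*N
m = 87768 (m = 8*(10797 + 2*87) = 8*(10797 + 174) = 8*10971 = 87768)
m + 33858 = 87768 + 33858 = 121626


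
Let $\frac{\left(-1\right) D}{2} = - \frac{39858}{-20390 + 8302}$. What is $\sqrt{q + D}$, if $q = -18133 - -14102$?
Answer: $\frac{i \sqrt{36873268442}}{3022} \approx 63.542 i$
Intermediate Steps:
$D = - \frac{19929}{3022}$ ($D = - 2 \left(- \frac{39858}{-20390 + 8302}\right) = - 2 \left(- \frac{39858}{-12088}\right) = - 2 \left(\left(-39858\right) \left(- \frac{1}{12088}\right)\right) = \left(-2\right) \frac{19929}{6044} = - \frac{19929}{3022} \approx -6.5946$)
$q = -4031$ ($q = -18133 + 14102 = -4031$)
$\sqrt{q + D} = \sqrt{-4031 - \frac{19929}{3022}} = \sqrt{- \frac{12201611}{3022}} = \frac{i \sqrt{36873268442}}{3022}$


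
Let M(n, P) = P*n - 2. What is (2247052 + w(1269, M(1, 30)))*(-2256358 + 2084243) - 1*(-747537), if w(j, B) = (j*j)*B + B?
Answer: -8147439365083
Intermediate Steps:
M(n, P) = -2 + P*n
w(j, B) = B + B*j**2 (w(j, B) = j**2*B + B = B*j**2 + B = B + B*j**2)
(2247052 + w(1269, M(1, 30)))*(-2256358 + 2084243) - 1*(-747537) = (2247052 + (-2 + 30*1)*(1 + 1269**2))*(-2256358 + 2084243) - 1*(-747537) = (2247052 + (-2 + 30)*(1 + 1610361))*(-172115) + 747537 = (2247052 + 28*1610362)*(-172115) + 747537 = (2247052 + 45090136)*(-172115) + 747537 = 47337188*(-172115) + 747537 = -8147440112620 + 747537 = -8147439365083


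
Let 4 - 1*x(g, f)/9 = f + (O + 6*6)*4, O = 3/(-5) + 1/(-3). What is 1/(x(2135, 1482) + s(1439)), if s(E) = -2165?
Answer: -5/83647 ≈ -5.9775e-5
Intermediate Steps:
O = -14/15 (O = 3*(-⅕) + 1*(-⅓) = -⅗ - ⅓ = -14/15 ≈ -0.93333)
x(g, f) = -6132/5 - 9*f (x(g, f) = 36 - 9*(f + (-14/15 + 6*6)*4) = 36 - 9*(f + (-14/15 + 36)*4) = 36 - 9*(f + (526/15)*4) = 36 - 9*(f + 2104/15) = 36 - 9*(2104/15 + f) = 36 + (-6312/5 - 9*f) = -6132/5 - 9*f)
1/(x(2135, 1482) + s(1439)) = 1/((-6132/5 - 9*1482) - 2165) = 1/((-6132/5 - 13338) - 2165) = 1/(-72822/5 - 2165) = 1/(-83647/5) = -5/83647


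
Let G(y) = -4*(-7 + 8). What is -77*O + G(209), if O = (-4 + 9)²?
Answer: -1929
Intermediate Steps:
G(y) = -4 (G(y) = -4*1 = -4)
O = 25 (O = 5² = 25)
-77*O + G(209) = -77*25 - 4 = -1925 - 4 = -1929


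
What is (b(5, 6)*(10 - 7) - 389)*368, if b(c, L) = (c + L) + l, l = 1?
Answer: -129904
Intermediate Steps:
b(c, L) = 1 + L + c (b(c, L) = (c + L) + 1 = (L + c) + 1 = 1 + L + c)
(b(5, 6)*(10 - 7) - 389)*368 = ((1 + 6 + 5)*(10 - 7) - 389)*368 = (12*3 - 389)*368 = (36 - 389)*368 = -353*368 = -129904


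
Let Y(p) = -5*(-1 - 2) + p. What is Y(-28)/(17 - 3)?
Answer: -13/14 ≈ -0.92857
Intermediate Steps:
Y(p) = 15 + p (Y(p) = -5*(-3) + p = 15 + p)
Y(-28)/(17 - 3) = (15 - 28)/(17 - 3) = -13/14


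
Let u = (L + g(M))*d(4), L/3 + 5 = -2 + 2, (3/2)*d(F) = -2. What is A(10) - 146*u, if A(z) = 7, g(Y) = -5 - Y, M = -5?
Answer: -2913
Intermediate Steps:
d(F) = -4/3 (d(F) = (⅔)*(-2) = -4/3)
L = -15 (L = -15 + 3*(-2 + 2) = -15 + 3*0 = -15 + 0 = -15)
u = 20 (u = (-15 + (-5 - 1*(-5)))*(-4/3) = (-15 + (-5 + 5))*(-4/3) = (-15 + 0)*(-4/3) = -15*(-4/3) = 20)
A(10) - 146*u = 7 - 146*20 = 7 - 2920 = -2913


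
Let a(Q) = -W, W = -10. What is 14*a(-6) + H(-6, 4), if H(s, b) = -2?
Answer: 138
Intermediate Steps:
a(Q) = 10 (a(Q) = -1*(-10) = 10)
14*a(-6) + H(-6, 4) = 14*10 - 2 = 140 - 2 = 138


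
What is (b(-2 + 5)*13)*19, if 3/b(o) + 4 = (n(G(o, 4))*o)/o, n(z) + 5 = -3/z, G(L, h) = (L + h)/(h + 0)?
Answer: -1729/25 ≈ -69.160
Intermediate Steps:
G(L, h) = (L + h)/h
n(z) = -5 - 3/z
b(o) = 3/(-9 - 3/(1 + o/4)) (b(o) = 3/(-4 + ((-5 - 3*4/(o + 4))*o)/o) = 3/(-4 + ((-5 - 3*4/(4 + o))*o)/o) = 3/(-4 + ((-5 - 3/(1 + o/4))*o)/o) = 3/(-4 + (o*(-5 - 3/(1 + o/4)))/o) = 3/(-4 + (-5 - 3/(1 + o/4))) = 3/(-9 - 3/(1 + o/4)))
(b(-2 + 5)*13)*19 = (((-4 - (-2 + 5))/(16 + 3*(-2 + 5)))*13)*19 = (((-4 - 1*3)/(16 + 3*3))*13)*19 = (((-4 - 3)/(16 + 9))*13)*19 = ((-7/25)*13)*19 = (((1/25)*(-7))*13)*19 = -7/25*13*19 = -91/25*19 = -1729/25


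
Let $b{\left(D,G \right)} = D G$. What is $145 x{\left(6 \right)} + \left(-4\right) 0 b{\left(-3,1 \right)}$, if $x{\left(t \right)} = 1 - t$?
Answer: $-725$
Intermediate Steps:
$145 x{\left(6 \right)} + \left(-4\right) 0 b{\left(-3,1 \right)} = 145 \left(1 - 6\right) + \left(-4\right) 0 \left(\left(-3\right) 1\right) = 145 \left(1 - 6\right) + 0 \left(-3\right) = 145 \left(-5\right) + 0 = -725 + 0 = -725$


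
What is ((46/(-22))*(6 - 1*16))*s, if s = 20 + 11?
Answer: 7130/11 ≈ 648.18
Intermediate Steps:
s = 31
((46/(-22))*(6 - 1*16))*s = ((46/(-22))*(6 - 1*16))*31 = ((46*(-1/22))*(6 - 16))*31 = -23/11*(-10)*31 = (230/11)*31 = 7130/11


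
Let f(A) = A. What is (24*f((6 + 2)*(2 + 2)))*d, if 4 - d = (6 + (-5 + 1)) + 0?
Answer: 1536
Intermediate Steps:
d = 2 (d = 4 - ((6 + (-5 + 1)) + 0) = 4 - ((6 - 4) + 0) = 4 - (2 + 0) = 4 - 1*2 = 4 - 2 = 2)
(24*f((6 + 2)*(2 + 2)))*d = (24*((6 + 2)*(2 + 2)))*2 = (24*(8*4))*2 = (24*32)*2 = 768*2 = 1536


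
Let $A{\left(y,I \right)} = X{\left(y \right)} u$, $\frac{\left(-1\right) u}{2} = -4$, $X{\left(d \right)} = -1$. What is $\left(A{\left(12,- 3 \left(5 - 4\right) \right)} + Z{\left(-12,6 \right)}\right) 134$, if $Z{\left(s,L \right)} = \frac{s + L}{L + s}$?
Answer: $-938$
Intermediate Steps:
$u = 8$ ($u = \left(-2\right) \left(-4\right) = 8$)
$Z{\left(s,L \right)} = 1$ ($Z{\left(s,L \right)} = \frac{L + s}{L + s} = 1$)
$A{\left(y,I \right)} = -8$ ($A{\left(y,I \right)} = \left(-1\right) 8 = -8$)
$\left(A{\left(12,- 3 \left(5 - 4\right) \right)} + Z{\left(-12,6 \right)}\right) 134 = \left(-8 + 1\right) 134 = \left(-7\right) 134 = -938$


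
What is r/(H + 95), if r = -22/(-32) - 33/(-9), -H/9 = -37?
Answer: 209/20544 ≈ 0.010173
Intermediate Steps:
H = 333 (H = -9*(-37) = 333)
r = 209/48 (r = -22*(-1/32) - 33*(-1/9) = 11/16 + 11/3 = 209/48 ≈ 4.3542)
r/(H + 95) = (209/48)/(333 + 95) = (209/48)/428 = (1/428)*(209/48) = 209/20544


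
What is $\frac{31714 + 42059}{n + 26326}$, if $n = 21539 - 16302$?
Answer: $\frac{1171}{501} \approx 2.3373$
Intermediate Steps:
$n = 5237$
$\frac{31714 + 42059}{n + 26326} = \frac{31714 + 42059}{5237 + 26326} = \frac{73773}{31563} = 73773 \cdot \frac{1}{31563} = \frac{1171}{501}$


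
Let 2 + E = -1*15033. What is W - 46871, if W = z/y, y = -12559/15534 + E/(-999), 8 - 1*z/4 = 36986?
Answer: -1406022012319/24556361 ≈ -57257.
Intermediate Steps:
E = -15035 (E = -2 - 1*15033 = -2 - 15033 = -15035)
z = -147912 (z = 32 - 4*36986 = 32 - 147944 = -147912)
y = 24556361/1724274 (y = -12559/15534 - 15035/(-999) = -12559*1/15534 - 15035*(-1/999) = -12559/15534 + 15035/999 = 24556361/1724274 ≈ 14.242)
W = -255040815888/24556361 (W = -147912/24556361/1724274 = -147912*1724274/24556361 = -255040815888/24556361 ≈ -10386.)
W - 46871 = -255040815888/24556361 - 46871 = -1406022012319/24556361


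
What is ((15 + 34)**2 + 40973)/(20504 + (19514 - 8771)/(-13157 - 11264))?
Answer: 1059236454/500717441 ≈ 2.1154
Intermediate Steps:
((15 + 34)**2 + 40973)/(20504 + (19514 - 8771)/(-13157 - 11264)) = (49**2 + 40973)/(20504 + 10743/(-24421)) = (2401 + 40973)/(20504 + 10743*(-1/24421)) = 43374/(20504 - 10743/24421) = 43374/(500717441/24421) = 43374*(24421/500717441) = 1059236454/500717441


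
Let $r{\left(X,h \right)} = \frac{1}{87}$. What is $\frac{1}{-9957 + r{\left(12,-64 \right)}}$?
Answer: $- \frac{87}{866258} \approx -0.00010043$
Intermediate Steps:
$r{\left(X,h \right)} = \frac{1}{87}$
$\frac{1}{-9957 + r{\left(12,-64 \right)}} = \frac{1}{-9957 + \frac{1}{87}} = \frac{1}{- \frac{866258}{87}} = - \frac{87}{866258}$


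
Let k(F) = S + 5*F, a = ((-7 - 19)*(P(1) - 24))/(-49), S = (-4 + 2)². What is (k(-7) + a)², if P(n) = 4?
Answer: 4157521/2401 ≈ 1731.6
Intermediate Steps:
S = 4 (S = (-2)² = 4)
a = -520/49 (a = ((-7 - 19)*(4 - 24))/(-49) = -26*(-20)*(-1/49) = 520*(-1/49) = -520/49 ≈ -10.612)
k(F) = 4 + 5*F
(k(-7) + a)² = ((4 + 5*(-7)) - 520/49)² = ((4 - 35) - 520/49)² = (-31 - 520/49)² = (-2039/49)² = 4157521/2401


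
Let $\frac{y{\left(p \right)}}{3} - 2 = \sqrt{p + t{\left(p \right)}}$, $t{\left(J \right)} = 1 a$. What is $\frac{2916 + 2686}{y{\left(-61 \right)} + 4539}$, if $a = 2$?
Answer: $\frac{1414505}{1147642} - \frac{2801 i \sqrt{59}}{3442926} \approx 1.2325 - 0.006249 i$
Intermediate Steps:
$t{\left(J \right)} = 2$ ($t{\left(J \right)} = 1 \cdot 2 = 2$)
$y{\left(p \right)} = 6 + 3 \sqrt{2 + p}$ ($y{\left(p \right)} = 6 + 3 \sqrt{p + 2} = 6 + 3 \sqrt{2 + p}$)
$\frac{2916 + 2686}{y{\left(-61 \right)} + 4539} = \frac{2916 + 2686}{\left(6 + 3 \sqrt{2 - 61}\right) + 4539} = \frac{5602}{\left(6 + 3 \sqrt{-59}\right) + 4539} = \frac{5602}{\left(6 + 3 i \sqrt{59}\right) + 4539} = \frac{5602}{4545 + 3 i \sqrt{59}}$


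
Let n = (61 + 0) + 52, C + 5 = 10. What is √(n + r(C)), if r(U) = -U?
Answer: 6*√3 ≈ 10.392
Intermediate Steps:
C = 5 (C = -5 + 10 = 5)
n = 113 (n = 61 + 52 = 113)
√(n + r(C)) = √(113 - 1*5) = √(113 - 5) = √108 = 6*√3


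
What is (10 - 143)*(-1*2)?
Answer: 266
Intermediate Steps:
(10 - 143)*(-1*2) = -133*(-2) = 266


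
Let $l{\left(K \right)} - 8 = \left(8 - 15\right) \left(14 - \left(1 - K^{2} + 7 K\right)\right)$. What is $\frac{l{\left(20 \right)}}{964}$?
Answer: $- \frac{1903}{964} \approx -1.9741$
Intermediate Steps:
$l{\left(K \right)} = -83 - 7 K^{2} + 49 K$ ($l{\left(K \right)} = 8 + \left(8 - 15\right) \left(14 - \left(1 - K^{2} + 7 K\right)\right) = 8 - 7 \left(14 - \left(1 - K^{2} + 7 K\right)\right) = 8 - 7 \left(13 + K^{2} - 7 K\right) = 8 - \left(91 - 49 K + 7 K^{2}\right) = -83 - 7 K^{2} + 49 K$)
$\frac{l{\left(20 \right)}}{964} = \frac{-83 - 7 \cdot 20^{2} + 49 \cdot 20}{964} = \left(-83 - 2800 + 980\right) \frac{1}{964} = \left(-1903\right) \frac{1}{964} = - \frac{1903}{964}$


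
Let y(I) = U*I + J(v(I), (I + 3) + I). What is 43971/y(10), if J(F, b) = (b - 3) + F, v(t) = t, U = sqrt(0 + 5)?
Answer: 131913/40 - 43971*sqrt(5)/40 ≈ 839.77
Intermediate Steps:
U = sqrt(5) ≈ 2.2361
J(F, b) = -3 + F + b (J(F, b) = (-3 + b) + F = -3 + F + b)
y(I) = 3*I + I*sqrt(5) (y(I) = sqrt(5)*I + (-3 + I + ((I + 3) + I)) = I*sqrt(5) + (-3 + I + ((3 + I) + I)) = I*sqrt(5) + (-3 + I + (3 + 2*I)) = I*sqrt(5) + 3*I = 3*I + I*sqrt(5))
43971/y(10) = 43971/((10*(3 + sqrt(5)))) = 43971/(30 + 10*sqrt(5))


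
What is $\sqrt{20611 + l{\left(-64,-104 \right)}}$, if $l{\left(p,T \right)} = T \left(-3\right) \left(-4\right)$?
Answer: $17 \sqrt{67} \approx 139.15$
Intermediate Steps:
$l{\left(p,T \right)} = 12 T$ ($l{\left(p,T \right)} = - 3 T \left(-4\right) = 12 T$)
$\sqrt{20611 + l{\left(-64,-104 \right)}} = \sqrt{20611 + 12 \left(-104\right)} = \sqrt{20611 - 1248} = \sqrt{19363} = 17 \sqrt{67}$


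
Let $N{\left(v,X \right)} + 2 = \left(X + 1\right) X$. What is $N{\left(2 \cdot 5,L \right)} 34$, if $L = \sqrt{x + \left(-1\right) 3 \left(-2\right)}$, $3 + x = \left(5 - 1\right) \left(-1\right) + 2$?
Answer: $0$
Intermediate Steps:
$x = -5$ ($x = -3 + \left(\left(5 - 1\right) \left(-1\right) + 2\right) = -3 + \left(4 \left(-1\right) + 2\right) = -3 + \left(-4 + 2\right) = -3 - 2 = -5$)
$L = 1$ ($L = \sqrt{-5 + \left(-1\right) 3 \left(-2\right)} = \sqrt{-5 - -6} = \sqrt{-5 + 6} = \sqrt{1} = 1$)
$N{\left(v,X \right)} = -2 + X \left(1 + X\right)$ ($N{\left(v,X \right)} = -2 + \left(X + 1\right) X = -2 + \left(1 + X\right) X = -2 + X \left(1 + X\right)$)
$N{\left(2 \cdot 5,L \right)} 34 = \left(-2 + 1 + 1^{2}\right) 34 = \left(-2 + 1 + 1\right) 34 = 0 \cdot 34 = 0$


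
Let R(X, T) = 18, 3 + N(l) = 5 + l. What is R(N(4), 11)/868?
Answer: 9/434 ≈ 0.020737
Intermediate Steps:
N(l) = 2 + l (N(l) = -3 + (5 + l) = 2 + l)
R(N(4), 11)/868 = 18/868 = 18*(1/868) = 9/434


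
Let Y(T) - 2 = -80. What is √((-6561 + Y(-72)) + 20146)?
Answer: √13507 ≈ 116.22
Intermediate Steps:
Y(T) = -78 (Y(T) = 2 - 80 = -78)
√((-6561 + Y(-72)) + 20146) = √((-6561 - 78) + 20146) = √(-6639 + 20146) = √13507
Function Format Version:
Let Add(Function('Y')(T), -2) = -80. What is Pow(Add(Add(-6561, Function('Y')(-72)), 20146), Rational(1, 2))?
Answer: Pow(13507, Rational(1, 2)) ≈ 116.22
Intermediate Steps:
Function('Y')(T) = -78 (Function('Y')(T) = Add(2, -80) = -78)
Pow(Add(Add(-6561, Function('Y')(-72)), 20146), Rational(1, 2)) = Pow(Add(Add(-6561, -78), 20146), Rational(1, 2)) = Pow(Add(-6639, 20146), Rational(1, 2)) = Pow(13507, Rational(1, 2))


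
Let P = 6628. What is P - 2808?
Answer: 3820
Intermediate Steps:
P - 2808 = 6628 - 2808 = 3820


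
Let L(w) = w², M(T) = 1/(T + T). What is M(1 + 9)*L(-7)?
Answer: 49/20 ≈ 2.4500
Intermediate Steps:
M(T) = 1/(2*T)
M(1 + 9)*L(-7) = (1/(2*(1 + 9)))*(-7)² = ((½)/10)*49 = ((½)*(⅒))*49 = (1/20)*49 = 49/20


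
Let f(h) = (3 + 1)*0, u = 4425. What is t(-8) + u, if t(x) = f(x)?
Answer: 4425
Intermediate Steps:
f(h) = 0 (f(h) = 4*0 = 0)
t(x) = 0
t(-8) + u = 0 + 4425 = 4425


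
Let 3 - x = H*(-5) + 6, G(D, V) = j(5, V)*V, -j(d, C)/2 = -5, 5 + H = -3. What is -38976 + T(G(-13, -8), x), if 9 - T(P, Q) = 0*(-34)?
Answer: -38967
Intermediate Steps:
H = -8 (H = -5 - 3 = -8)
j(d, C) = 10 (j(d, C) = -2*(-5) = 10)
G(D, V) = 10*V
x = -43 (x = 3 - (-8*(-5) + 6) = 3 - (40 + 6) = 3 - 1*46 = 3 - 46 = -43)
T(P, Q) = 9 (T(P, Q) = 9 - 0*(-34) = 9 - 1*0 = 9 + 0 = 9)
-38976 + T(G(-13, -8), x) = -38976 + 9 = -38967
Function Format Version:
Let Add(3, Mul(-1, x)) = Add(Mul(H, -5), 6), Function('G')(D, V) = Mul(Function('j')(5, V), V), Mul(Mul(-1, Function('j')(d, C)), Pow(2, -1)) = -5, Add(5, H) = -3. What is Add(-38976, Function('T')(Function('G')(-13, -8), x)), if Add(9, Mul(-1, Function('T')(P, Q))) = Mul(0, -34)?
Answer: -38967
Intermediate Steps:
H = -8 (H = Add(-5, -3) = -8)
Function('j')(d, C) = 10 (Function('j')(d, C) = Mul(-2, -5) = 10)
Function('G')(D, V) = Mul(10, V)
x = -43 (x = Add(3, Mul(-1, Add(Mul(-8, -5), 6))) = Add(3, Mul(-1, Add(40, 6))) = Add(3, Mul(-1, 46)) = Add(3, -46) = -43)
Function('T')(P, Q) = 9 (Function('T')(P, Q) = Add(9, Mul(-1, Mul(0, -34))) = Add(9, Mul(-1, 0)) = Add(9, 0) = 9)
Add(-38976, Function('T')(Function('G')(-13, -8), x)) = Add(-38976, 9) = -38967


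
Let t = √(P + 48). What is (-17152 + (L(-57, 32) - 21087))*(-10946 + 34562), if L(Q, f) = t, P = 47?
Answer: -903052224 + 23616*√95 ≈ -9.0282e+8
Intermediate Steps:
t = √95 (t = √(47 + 48) = √95 ≈ 9.7468)
L(Q, f) = √95
(-17152 + (L(-57, 32) - 21087))*(-10946 + 34562) = (-17152 + (√95 - 21087))*(-10946 + 34562) = (-17152 + (-21087 + √95))*23616 = (-38239 + √95)*23616 = -903052224 + 23616*√95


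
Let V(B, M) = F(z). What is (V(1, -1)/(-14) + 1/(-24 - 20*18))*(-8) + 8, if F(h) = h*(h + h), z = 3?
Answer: 12679/693 ≈ 18.296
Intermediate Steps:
F(h) = 2*h² (F(h) = h*(2*h) = 2*h²)
V(B, M) = 18 (V(B, M) = 2*3² = 2*9 = 18)
(V(1, -1)/(-14) + 1/(-24 - 20*18))*(-8) + 8 = (18/(-14) + 1/(-24 - 20*18))*(-8) + 8 = (18*(-1/14) + (1/18)/(-44))*(-8) + 8 = (-9/7 - 1/44*1/18)*(-8) + 8 = (-9/7 - 1/792)*(-8) + 8 = -7135/5544*(-8) + 8 = 7135/693 + 8 = 12679/693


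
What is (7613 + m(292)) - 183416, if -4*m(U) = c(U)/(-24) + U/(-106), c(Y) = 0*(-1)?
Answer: -18635045/106 ≈ -1.7580e+5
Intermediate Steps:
c(Y) = 0
m(U) = U/424 (m(U) = -(0/(-24) + U/(-106))/4 = -(0*(-1/24) + U*(-1/106))/4 = -(0 - U/106)/4 = -(-1)*U/424 = U/424)
(7613 + m(292)) - 183416 = (7613 + (1/424)*292) - 183416 = (7613 + 73/106) - 183416 = 807051/106 - 183416 = -18635045/106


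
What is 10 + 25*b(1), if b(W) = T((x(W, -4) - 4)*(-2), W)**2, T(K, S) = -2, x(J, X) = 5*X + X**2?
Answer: 110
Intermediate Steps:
x(J, X) = X**2 + 5*X
b(W) = 4 (b(W) = (-2)**2 = 4)
10 + 25*b(1) = 10 + 25*4 = 10 + 100 = 110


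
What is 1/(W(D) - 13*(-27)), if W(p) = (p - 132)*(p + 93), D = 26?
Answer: -1/12263 ≈ -8.1546e-5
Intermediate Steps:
W(p) = (-132 + p)*(93 + p)
1/(W(D) - 13*(-27)) = 1/((-12276 + 26² - 39*26) - 13*(-27)) = 1/((-12276 + 676 - 1014) + 351) = 1/(-12614 + 351) = 1/(-12263) = -1/12263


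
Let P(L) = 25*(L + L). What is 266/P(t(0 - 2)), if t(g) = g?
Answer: -133/50 ≈ -2.6600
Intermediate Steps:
P(L) = 50*L (P(L) = 25*(2*L) = 50*L)
266/P(t(0 - 2)) = 266/((50*(0 - 2))) = 266/((50*(-2))) = 266/(-100) = 266*(-1/100) = -133/50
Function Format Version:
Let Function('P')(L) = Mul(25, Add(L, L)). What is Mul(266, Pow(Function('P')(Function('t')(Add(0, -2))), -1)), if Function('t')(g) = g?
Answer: Rational(-133, 50) ≈ -2.6600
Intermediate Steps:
Function('P')(L) = Mul(50, L) (Function('P')(L) = Mul(25, Mul(2, L)) = Mul(50, L))
Mul(266, Pow(Function('P')(Function('t')(Add(0, -2))), -1)) = Mul(266, Pow(Mul(50, Add(0, -2)), -1)) = Mul(266, Pow(Mul(50, -2), -1)) = Mul(266, Pow(-100, -1)) = Mul(266, Rational(-1, 100)) = Rational(-133, 50)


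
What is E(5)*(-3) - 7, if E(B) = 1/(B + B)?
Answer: -73/10 ≈ -7.3000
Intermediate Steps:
E(B) = 1/(2*B)
E(5)*(-3) - 7 = ((½)/5)*(-3) - 7 = ((½)*(⅕))*(-3) - 7 = (⅒)*(-3) - 7 = -3/10 - 7 = -73/10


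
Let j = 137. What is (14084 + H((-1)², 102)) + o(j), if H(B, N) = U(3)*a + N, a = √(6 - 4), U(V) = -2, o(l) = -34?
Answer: 14152 - 2*√2 ≈ 14149.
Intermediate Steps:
a = √2 ≈ 1.4142
H(B, N) = N - 2*√2 (H(B, N) = -2*√2 + N = N - 2*√2)
(14084 + H((-1)², 102)) + o(j) = (14084 + (102 - 2*√2)) - 34 = (14186 - 2*√2) - 34 = 14152 - 2*√2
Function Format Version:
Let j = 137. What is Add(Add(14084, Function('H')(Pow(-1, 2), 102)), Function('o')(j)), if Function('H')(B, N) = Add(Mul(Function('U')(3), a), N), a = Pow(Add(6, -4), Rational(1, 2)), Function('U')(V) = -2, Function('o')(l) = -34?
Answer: Add(14152, Mul(-2, Pow(2, Rational(1, 2)))) ≈ 14149.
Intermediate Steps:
a = Pow(2, Rational(1, 2)) ≈ 1.4142
Function('H')(B, N) = Add(N, Mul(-2, Pow(2, Rational(1, 2)))) (Function('H')(B, N) = Add(Mul(-2, Pow(2, Rational(1, 2))), N) = Add(N, Mul(-2, Pow(2, Rational(1, 2)))))
Add(Add(14084, Function('H')(Pow(-1, 2), 102)), Function('o')(j)) = Add(Add(14084, Add(102, Mul(-2, Pow(2, Rational(1, 2))))), -34) = Add(Add(14186, Mul(-2, Pow(2, Rational(1, 2)))), -34) = Add(14152, Mul(-2, Pow(2, Rational(1, 2))))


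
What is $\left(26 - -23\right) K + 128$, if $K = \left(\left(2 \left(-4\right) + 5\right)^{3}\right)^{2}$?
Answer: $35849$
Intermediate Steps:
$K = 729$ ($K = \left(\left(-8 + 5\right)^{3}\right)^{2} = \left(\left(-3\right)^{3}\right)^{2} = \left(-27\right)^{2} = 729$)
$\left(26 - -23\right) K + 128 = \left(26 - -23\right) 729 + 128 = \left(26 + 23\right) 729 + 128 = 49 \cdot 729 + 128 = 35721 + 128 = 35849$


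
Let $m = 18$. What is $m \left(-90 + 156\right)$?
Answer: $1188$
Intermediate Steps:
$m \left(-90 + 156\right) = 18 \left(-90 + 156\right) = 18 \cdot 66 = 1188$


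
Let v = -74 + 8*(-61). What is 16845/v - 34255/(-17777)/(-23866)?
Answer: -1786694508400/59609356421 ≈ -29.973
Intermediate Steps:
v = -562 (v = -74 - 488 = -562)
16845/v - 34255/(-17777)/(-23866) = 16845/(-562) - 34255/(-17777)/(-23866) = 16845*(-1/562) - 34255*(-1/17777)*(-1/23866) = -16845/562 + (34255/17777)*(-1/23866) = -16845/562 - 34255/424265882 = -1786694508400/59609356421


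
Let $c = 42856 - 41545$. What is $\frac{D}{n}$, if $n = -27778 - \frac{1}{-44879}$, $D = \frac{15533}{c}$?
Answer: $- \frac{697105507}{1634356656771} \approx -0.00042653$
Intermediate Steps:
$c = 1311$ ($c = 42856 - 41545 = 1311$)
$D = \frac{15533}{1311} \approx 11.848$
$n = - \frac{1246648861}{44879}$ ($n = -27778 - - \frac{1}{44879} = -27778 + \frac{1}{44879} = - \frac{1246648861}{44879} \approx -27778.0$)
$\frac{D}{n} = \frac{15533}{1311 \left(- \frac{1246648861}{44879}\right)} = \frac{15533}{1311} \left(- \frac{44879}{1246648861}\right) = - \frac{697105507}{1634356656771}$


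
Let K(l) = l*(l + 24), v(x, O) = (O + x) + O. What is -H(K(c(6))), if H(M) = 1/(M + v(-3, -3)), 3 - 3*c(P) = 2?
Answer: 9/8 ≈ 1.1250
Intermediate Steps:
c(P) = ⅓ (c(P) = 1 - ⅓*2 = 1 - ⅔ = ⅓)
v(x, O) = x + 2*O
K(l) = l*(24 + l)
H(M) = 1/(-9 + M) (H(M) = 1/(M + (-3 + 2*(-3))) = 1/(M + (-3 - 6)) = 1/(M - 9) = 1/(-9 + M))
-H(K(c(6))) = -1/(-9 + (24 + ⅓)/3) = -1/(-9 + (⅓)*(73/3)) = -1/(-9 + 73/9) = -1/(-8/9) = -1*(-9/8) = 9/8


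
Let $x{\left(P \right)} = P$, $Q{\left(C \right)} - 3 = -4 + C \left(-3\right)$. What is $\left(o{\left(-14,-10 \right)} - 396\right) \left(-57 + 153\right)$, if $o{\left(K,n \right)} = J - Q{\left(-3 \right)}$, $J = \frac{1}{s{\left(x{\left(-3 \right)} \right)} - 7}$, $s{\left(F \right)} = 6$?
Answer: $-38880$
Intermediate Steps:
$Q{\left(C \right)} = -1 - 3 C$ ($Q{\left(C \right)} = 3 + \left(-4 + C \left(-3\right)\right) = 3 - \left(4 + 3 C\right) = -1 - 3 C$)
$J = -1$ ($J = \frac{1}{6 - 7} = \frac{1}{-1} = -1$)
$o{\left(K,n \right)} = -9$ ($o{\left(K,n \right)} = -1 - \left(-1 - -9\right) = -1 - \left(-1 + 9\right) = -1 - 8 = -9$)
$\left(o{\left(-14,-10 \right)} - 396\right) \left(-57 + 153\right) = \left(-9 - 396\right) \left(-57 + 153\right) = \left(-405\right) 96 = -38880$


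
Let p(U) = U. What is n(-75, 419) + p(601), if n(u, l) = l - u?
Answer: 1095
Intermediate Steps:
n(-75, 419) + p(601) = (419 - 1*(-75)) + 601 = (419 + 75) + 601 = 494 + 601 = 1095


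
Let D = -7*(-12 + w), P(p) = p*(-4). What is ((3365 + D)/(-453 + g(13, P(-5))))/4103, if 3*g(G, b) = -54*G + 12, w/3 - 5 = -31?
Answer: -3995/2802349 ≈ -0.0014256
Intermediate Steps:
P(p) = -4*p
w = -78 (w = 15 + 3*(-31) = 15 - 93 = -78)
D = 630 (D = -7*(-12 - 78) = -7*(-90) = 630)
g(G, b) = 4 - 18*G (g(G, b) = (-54*G + 12)/3 = (12 - 54*G)/3 = 4 - 18*G)
((3365 + D)/(-453 + g(13, P(-5))))/4103 = ((3365 + 630)/(-453 + (4 - 18*13)))/4103 = (3995/(-453 + (4 - 234)))*(1/4103) = (3995/(-453 - 230))*(1/4103) = (3995/(-683))*(1/4103) = (3995*(-1/683))*(1/4103) = -3995/683*1/4103 = -3995/2802349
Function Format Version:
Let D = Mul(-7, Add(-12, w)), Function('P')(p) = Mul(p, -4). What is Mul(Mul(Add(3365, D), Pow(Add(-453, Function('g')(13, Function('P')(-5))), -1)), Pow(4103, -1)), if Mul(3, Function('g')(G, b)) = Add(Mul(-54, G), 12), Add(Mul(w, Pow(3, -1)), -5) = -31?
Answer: Rational(-3995, 2802349) ≈ -0.0014256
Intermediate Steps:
Function('P')(p) = Mul(-4, p)
w = -78 (w = Add(15, Mul(3, -31)) = Add(15, -93) = -78)
D = 630 (D = Mul(-7, Add(-12, -78)) = Mul(-7, -90) = 630)
Function('g')(G, b) = Add(4, Mul(-18, G)) (Function('g')(G, b) = Mul(Rational(1, 3), Add(Mul(-54, G), 12)) = Mul(Rational(1, 3), Add(12, Mul(-54, G))) = Add(4, Mul(-18, G)))
Mul(Mul(Add(3365, D), Pow(Add(-453, Function('g')(13, Function('P')(-5))), -1)), Pow(4103, -1)) = Mul(Mul(Add(3365, 630), Pow(Add(-453, Add(4, Mul(-18, 13))), -1)), Pow(4103, -1)) = Mul(Mul(3995, Pow(Add(-453, Add(4, -234)), -1)), Rational(1, 4103)) = Mul(Mul(3995, Pow(Add(-453, -230), -1)), Rational(1, 4103)) = Mul(Mul(3995, Pow(-683, -1)), Rational(1, 4103)) = Mul(Mul(3995, Rational(-1, 683)), Rational(1, 4103)) = Mul(Rational(-3995, 683), Rational(1, 4103)) = Rational(-3995, 2802349)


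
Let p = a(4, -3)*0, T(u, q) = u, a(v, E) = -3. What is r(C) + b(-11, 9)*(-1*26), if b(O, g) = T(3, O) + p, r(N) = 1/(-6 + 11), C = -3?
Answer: -389/5 ≈ -77.800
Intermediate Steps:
p = 0 (p = -3*0 = 0)
r(N) = ⅕ (r(N) = 1/5 = ⅕)
b(O, g) = 3 (b(O, g) = 3 + 0 = 3)
r(C) + b(-11, 9)*(-1*26) = ⅕ + 3*(-1*26) = ⅕ + 3*(-26) = ⅕ - 78 = -389/5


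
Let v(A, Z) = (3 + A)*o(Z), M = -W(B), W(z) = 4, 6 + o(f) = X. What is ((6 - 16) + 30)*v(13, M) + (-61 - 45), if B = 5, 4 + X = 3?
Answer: -2346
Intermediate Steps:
X = -1 (X = -4 + 3 = -1)
o(f) = -7 (o(f) = -6 - 1 = -7)
M = -4 (M = -1*4 = -4)
v(A, Z) = -21 - 7*A (v(A, Z) = (3 + A)*(-7) = -21 - 7*A)
((6 - 16) + 30)*v(13, M) + (-61 - 45) = ((6 - 16) + 30)*(-21 - 7*13) + (-61 - 45) = (-10 + 30)*(-21 - 91) - 106 = 20*(-112) - 106 = -2240 - 106 = -2346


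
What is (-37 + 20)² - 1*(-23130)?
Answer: 23419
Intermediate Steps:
(-37 + 20)² - 1*(-23130) = (-17)² + 23130 = 289 + 23130 = 23419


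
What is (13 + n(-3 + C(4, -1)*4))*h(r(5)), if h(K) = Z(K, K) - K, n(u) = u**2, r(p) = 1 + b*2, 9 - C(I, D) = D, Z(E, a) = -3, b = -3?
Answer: 2764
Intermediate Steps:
C(I, D) = 9 - D
r(p) = -5 (r(p) = 1 - 3*2 = 1 - 6 = -5)
h(K) = -3 - K
(13 + n(-3 + C(4, -1)*4))*h(r(5)) = (13 + (-3 + (9 - 1*(-1))*4)**2)*(-3 - 1*(-5)) = (13 + (-3 + (9 + 1)*4)**2)*(-3 + 5) = (13 + (-3 + 10*4)**2)*2 = (13 + (-3 + 40)**2)*2 = (13 + 37**2)*2 = (13 + 1369)*2 = 1382*2 = 2764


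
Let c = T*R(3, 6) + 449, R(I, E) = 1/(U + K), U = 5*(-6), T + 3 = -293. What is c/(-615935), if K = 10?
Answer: -2319/3079675 ≈ -0.00075300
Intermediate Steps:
T = -296 (T = -3 - 293 = -296)
U = -30
R(I, E) = -1/20 (R(I, E) = 1/(-30 + 10) = 1/(-20) = -1/20)
c = 2319/5 (c = -296*(-1/20) + 449 = 74/5 + 449 = 2319/5 ≈ 463.80)
c/(-615935) = (2319/5)/(-615935) = (2319/5)*(-1/615935) = -2319/3079675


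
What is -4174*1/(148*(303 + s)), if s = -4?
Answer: -2087/22126 ≈ -0.094323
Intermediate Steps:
-4174*1/(148*(303 + s)) = -4174*1/(148*(303 - 4)) = -4174/(148*299) = -4174/44252 = -4174*1/44252 = -2087/22126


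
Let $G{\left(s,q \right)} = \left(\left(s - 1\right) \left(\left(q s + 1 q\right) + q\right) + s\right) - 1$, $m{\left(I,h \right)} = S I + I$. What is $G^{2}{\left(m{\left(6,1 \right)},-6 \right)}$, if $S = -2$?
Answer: $30625$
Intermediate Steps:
$m{\left(I,h \right)} = - I$ ($m{\left(I,h \right)} = - 2 I + I = - I$)
$G{\left(s,q \right)} = -1 + s + \left(-1 + s\right) \left(2 q + q s\right)$ ($G{\left(s,q \right)} = \left(\left(-1 + s\right) \left(\left(q s + q\right) + q\right) + s\right) - 1 = \left(\left(-1 + s\right) \left(\left(q + q s\right) + q\right) + s\right) - 1 = \left(\left(-1 + s\right) \left(2 q + q s\right) + s\right) - 1 = \left(s + \left(-1 + s\right) \left(2 q + q s\right)\right) - 1 = -1 + s + \left(-1 + s\right) \left(2 q + q s\right)$)
$G^{2}{\left(m{\left(6,1 \right)},-6 \right)} = \left(-1 - 6 - -12 - 6 \left(\left(-1\right) 6\right) - 6 \left(\left(-1\right) 6\right)^{2}\right)^{2} = \left(-1 - 6 + 12 - -36 - 6 \left(-6\right)^{2}\right)^{2} = \left(-1 - 6 + 12 + 36 - 216\right)^{2} = \left(-175\right)^{2} = 30625$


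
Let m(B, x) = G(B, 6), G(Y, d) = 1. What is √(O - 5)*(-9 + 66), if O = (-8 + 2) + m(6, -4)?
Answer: 57*I*√10 ≈ 180.25*I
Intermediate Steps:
m(B, x) = 1
O = -5 (O = (-8 + 2) + 1 = -6 + 1 = -5)
√(O - 5)*(-9 + 66) = √(-5 - 5)*(-9 + 66) = √(-10)*57 = (I*√10)*57 = 57*I*√10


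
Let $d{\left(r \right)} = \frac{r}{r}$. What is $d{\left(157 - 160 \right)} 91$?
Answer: $91$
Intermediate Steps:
$d{\left(r \right)} = 1$
$d{\left(157 - 160 \right)} 91 = 1 \cdot 91 = 91$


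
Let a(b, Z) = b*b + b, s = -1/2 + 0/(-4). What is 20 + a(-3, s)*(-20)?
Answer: -100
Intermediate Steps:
s = -½ (s = -1*½ + 0*(-¼) = -½ + 0 = -½ ≈ -0.50000)
a(b, Z) = b + b² (a(b, Z) = b² + b = b + b²)
20 + a(-3, s)*(-20) = 20 - 3*(1 - 3)*(-20) = 20 - 3*(-2)*(-20) = 20 + 6*(-20) = 20 - 120 = -100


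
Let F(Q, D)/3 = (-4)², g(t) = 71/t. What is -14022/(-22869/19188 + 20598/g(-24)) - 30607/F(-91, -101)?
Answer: -10720715571431/16866222000 ≈ -635.63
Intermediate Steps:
F(Q, D) = 48 (F(Q, D) = 3*(-4)² = 3*16 = 48)
-14022/(-22869/19188 + 20598/g(-24)) - 30607/F(-91, -101) = -14022/(-22869/19188 + 20598/((71/(-24)))) - 30607/48 = -14022/(-22869*1/19188 + 20598/((71*(-1/24)))) - 30607*1/48 = -14022/(-2541/2132 + 20598/(-71/24)) - 30607/48 = -14022/(-2541/2132 + 20598*(-24/71)) - 30607/48 = -14022/(-2541/2132 - 494352/71) - 30607/48 = -14022/(-1054138875/151372) - 30607/48 = -14022*(-151372/1054138875) - 30607/48 = 707512728/351379625 - 30607/48 = -10720715571431/16866222000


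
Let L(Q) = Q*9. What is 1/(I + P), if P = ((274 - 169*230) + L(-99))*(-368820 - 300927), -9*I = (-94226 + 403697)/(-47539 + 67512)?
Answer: 59919/1584635836953934 ≈ 3.7812e-11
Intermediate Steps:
L(Q) = 9*Q
I = -103157/59919 (I = -(-94226 + 403697)/(9*(-47539 + 67512)) = -103157/(3*19973) = -⅑*309471/19973 = -103157/59919 ≈ -1.7216)
P = 26446299789 (P = ((274 - 169*230) + 9*(-99))*(-368820 - 300927) = ((274 - 38870) - 891)*(-669747) = (-38596 - 891)*(-669747) = -39487*(-669747) = 26446299789)
1/(I + P) = 1/(-103157/59919 + 26446299789) = 1/(1584635836953934/59919) = 59919/1584635836953934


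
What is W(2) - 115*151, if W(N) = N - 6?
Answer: -17369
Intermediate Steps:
W(N) = -6 + N
W(2) - 115*151 = (-6 + 2) - 115*151 = -4 - 17365 = -17369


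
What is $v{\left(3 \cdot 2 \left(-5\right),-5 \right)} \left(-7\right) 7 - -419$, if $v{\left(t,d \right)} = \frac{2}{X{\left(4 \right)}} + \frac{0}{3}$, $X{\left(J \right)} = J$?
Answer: $\frac{789}{2} \approx 394.5$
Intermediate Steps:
$v{\left(t,d \right)} = \frac{1}{2}$ ($v{\left(t,d \right)} = \frac{2}{4} + \frac{0}{3} = 2 \cdot \frac{1}{4} + 0 \cdot \frac{1}{3} = \frac{1}{2} + 0 = \frac{1}{2}$)
$v{\left(3 \cdot 2 \left(-5\right),-5 \right)} \left(-7\right) 7 - -419 = \frac{1}{2} \left(-7\right) 7 - -419 = \left(- \frac{7}{2}\right) 7 + 419 = - \frac{49}{2} + 419 = \frac{789}{2}$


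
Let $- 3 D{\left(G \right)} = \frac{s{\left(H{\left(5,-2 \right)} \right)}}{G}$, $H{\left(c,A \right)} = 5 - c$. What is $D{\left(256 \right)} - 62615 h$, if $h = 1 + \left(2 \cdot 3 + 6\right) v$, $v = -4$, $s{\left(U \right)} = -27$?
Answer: $\frac{753383689}{256} \approx 2.9429 \cdot 10^{6}$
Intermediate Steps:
$D{\left(G \right)} = \frac{9}{G}$ ($D{\left(G \right)} = - \frac{\left(-27\right) \frac{1}{G}}{3} = \frac{9}{G}$)
$h = -47$ ($h = 1 + \left(2 \cdot 3 + 6\right) \left(-4\right) = 1 + \left(6 + 6\right) \left(-4\right) = 1 + 12 \left(-4\right) = 1 - 48 = -47$)
$D{\left(256 \right)} - 62615 h = \frac{9}{256} - 62615 \left(-47\right) = 9 \cdot \frac{1}{256} - -2942905 = \frac{9}{256} + 2942905 = \frac{753383689}{256}$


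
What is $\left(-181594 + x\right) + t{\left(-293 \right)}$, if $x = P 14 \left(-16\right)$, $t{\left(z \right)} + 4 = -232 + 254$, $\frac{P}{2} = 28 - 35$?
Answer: $-178440$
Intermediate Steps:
$P = -14$ ($P = 2 \left(28 - 35\right) = 2 \left(-7\right) = -14$)
$t{\left(z \right)} = 18$ ($t{\left(z \right)} = -4 + \left(-232 + 254\right) = -4 + 22 = 18$)
$x = 3136$ ($x = \left(-14\right) 14 \left(-16\right) = \left(-196\right) \left(-16\right) = 3136$)
$\left(-181594 + x\right) + t{\left(-293 \right)} = \left(-181594 + 3136\right) + 18 = -178458 + 18 = -178440$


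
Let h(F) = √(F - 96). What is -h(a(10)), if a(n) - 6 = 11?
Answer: -I*√79 ≈ -8.8882*I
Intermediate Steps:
a(n) = 17 (a(n) = 6 + 11 = 17)
h(F) = √(-96 + F)
-h(a(10)) = -√(-96 + 17) = -√(-79) = -I*√79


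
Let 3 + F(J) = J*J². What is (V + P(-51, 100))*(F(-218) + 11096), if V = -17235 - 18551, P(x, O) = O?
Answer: 369319374354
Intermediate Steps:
F(J) = -3 + J³ (F(J) = -3 + J*J² = -3 + J³)
V = -35786
(V + P(-51, 100))*(F(-218) + 11096) = (-35786 + 100)*((-3 + (-218)³) + 11096) = -35686*((-3 - 10360232) + 11096) = -35686*(-10360235 + 11096) = -35686*(-10349139) = 369319374354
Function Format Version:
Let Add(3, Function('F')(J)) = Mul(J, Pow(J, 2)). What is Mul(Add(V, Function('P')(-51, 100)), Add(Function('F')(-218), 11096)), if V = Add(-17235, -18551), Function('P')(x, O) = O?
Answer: 369319374354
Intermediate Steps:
Function('F')(J) = Add(-3, Pow(J, 3)) (Function('F')(J) = Add(-3, Mul(J, Pow(J, 2))) = Add(-3, Pow(J, 3)))
V = -35786
Mul(Add(V, Function('P')(-51, 100)), Add(Function('F')(-218), 11096)) = Mul(Add(-35786, 100), Add(Add(-3, Pow(-218, 3)), 11096)) = Mul(-35686, Add(Add(-3, -10360232), 11096)) = Mul(-35686, Add(-10360235, 11096)) = Mul(-35686, -10349139) = 369319374354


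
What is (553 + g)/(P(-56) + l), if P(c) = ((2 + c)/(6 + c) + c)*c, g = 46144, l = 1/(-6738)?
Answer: 7866109650/518071319 ≈ 15.183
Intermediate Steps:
l = -1/6738 ≈ -0.00014841
P(c) = c*(c + (2 + c)/(6 + c)) (P(c) = ((2 + c)/(6 + c) + c)*c = (c + (2 + c)/(6 + c))*c = c*(c + (2 + c)/(6 + c)))
(553 + g)/(P(-56) + l) = (553 + 46144)/(-56*(2 + (-56)² + 7*(-56))/(6 - 56) - 1/6738) = 46697/(-56*(2 + 3136 - 392)/(-50) - 1/6738) = 46697/(-56*(-1/50)*2746 - 1/6738) = 46697/(76888/25 - 1/6738) = 46697/(518071319/168450) = 46697*(168450/518071319) = 7866109650/518071319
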